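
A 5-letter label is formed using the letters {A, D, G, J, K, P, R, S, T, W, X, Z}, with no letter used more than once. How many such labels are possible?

95040

With no repetition, fill the 5 letters in order: 12 choices, then 11, down to 8.
12 × 11 × 10 × 9 × 8 = 95040.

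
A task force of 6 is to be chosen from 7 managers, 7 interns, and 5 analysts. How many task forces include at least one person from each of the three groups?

With no constraint there are C(19,6) = 27132 possible selections.
Subtract selections that omit an entire group: no managers → C(12,6) = 924; no interns → C(12,6) = 924; no analysts → C(14,6) = 3003.
Add back selections omitting two groups (i.e. drawn from a single group): C(7,6) + C(7,6) + C(5,6) = 14.
By inclusion–exclusion: 27132 − 4851 + 14 = 22295.

22295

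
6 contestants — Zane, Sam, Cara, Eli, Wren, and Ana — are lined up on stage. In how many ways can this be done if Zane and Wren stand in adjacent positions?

240

Treat {Zane, Wren} as a single unit. There are 5 units to order, and the pair itself can be ordered 2 ways.
That gives 2 × 5! = 2 × 120 = 240.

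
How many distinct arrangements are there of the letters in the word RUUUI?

20

RUUUI has 5 letters with U appearing 3 times.
So there are 5! / (3!) = 20 distinguishable arrangements.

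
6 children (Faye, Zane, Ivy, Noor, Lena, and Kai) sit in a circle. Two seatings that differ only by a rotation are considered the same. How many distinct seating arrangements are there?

Around a circle, 6 distinct people have 6!/6 = (5)! = 120 rotationally distinct seatings.

120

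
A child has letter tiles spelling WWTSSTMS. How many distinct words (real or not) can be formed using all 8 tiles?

1680

WWTSSTMS has 8 letters with S appearing 3 times, T appearing twice, and W appearing twice.
So there are 8! / (3!·2!·2!) = 1680 distinguishable arrangements.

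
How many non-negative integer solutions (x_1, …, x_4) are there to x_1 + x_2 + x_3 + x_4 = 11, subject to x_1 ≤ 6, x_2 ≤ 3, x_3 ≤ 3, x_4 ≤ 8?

101

By stars and bars, unrestricted non-negative solutions to x_1+…+x_4 = 11 number C(11+3,3) = 364.
Subtract solutions that violate a single cap (substitute x_i' = x_i − (cap_i+1)): x_1 ≥ 7 gives C(7,3) = 35; x_2 ≥ 4 gives C(10,3) = 120; x_3 ≥ 4 gives C(10,3) = 120; x_4 ≥ 9 gives C(5,3) = 10. Together 285.
Add back pairs where two caps are both exceeded: 1 + 1 + 0 + 20 + 0 + 0 = 22.
By inclusion–exclusion the count is 364 − 285 + 22 = 101.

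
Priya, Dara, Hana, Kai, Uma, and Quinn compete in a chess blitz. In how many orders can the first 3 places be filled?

120

This is an ordered selection of 3 from 6: P(6,3).
That gives 6 × 5 × 4 = 120.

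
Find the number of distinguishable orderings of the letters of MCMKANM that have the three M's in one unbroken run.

Treat the 3 copies of M as a single block. The multiset to arrange is then {MMM, A, C, K, N}, 5 items in all.
All 5 items are distinct, so there are (5)! = 120 arrangements.

120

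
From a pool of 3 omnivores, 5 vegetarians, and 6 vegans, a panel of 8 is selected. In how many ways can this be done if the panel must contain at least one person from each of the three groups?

2828

Total 8-person selections from all 14: C(14,8) = 3003.
Subtract selections that omit an entire group: no omnivores → C(11,8) = 165; no vegetarians → C(9,8) = 9; no vegans → C(8,8) = 1.
Add back selections omitting two groups (i.e. drawn from a single group): C(3,8) + C(5,8) + C(6,8) = 0.
By inclusion–exclusion: 3003 − 175 + 0 = 2828.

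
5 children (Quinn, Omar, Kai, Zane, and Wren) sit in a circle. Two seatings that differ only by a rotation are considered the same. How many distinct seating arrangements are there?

Seat Quinn anywhere (absorbing the rotational symmetry), then permute the other 4: (4)! = 24.

24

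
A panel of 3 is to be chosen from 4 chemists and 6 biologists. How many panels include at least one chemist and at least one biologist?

96

With no constraint there are C(10,3) = 120 possible selections.
Selections missing a whole group: no chemists → C(6,3) = 20; no biologists → C(4,3) = 4.
Both groups omitted at once is impossible, so 120 − 24 = 96.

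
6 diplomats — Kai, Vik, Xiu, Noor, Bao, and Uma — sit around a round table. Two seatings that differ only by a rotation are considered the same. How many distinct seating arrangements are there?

120

Around a circle, 6 distinct people have 6!/6 = (5)! = 120 rotationally distinct seatings.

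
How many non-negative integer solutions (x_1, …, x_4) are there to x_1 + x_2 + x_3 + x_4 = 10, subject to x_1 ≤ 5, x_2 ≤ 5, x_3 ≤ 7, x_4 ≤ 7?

By stars and bars, unrestricted non-negative solutions to x_1+…+x_4 = 10 number C(10+3,3) = 286.
Subtract solutions that violate a single cap (substitute x_i' = x_i − (cap_i+1)): x_1 ≥ 6 gives C(7,3) = 35; x_2 ≥ 6 gives C(7,3) = 35; x_3 ≥ 8 gives C(5,3) = 10; x_4 ≥ 8 gives C(5,3) = 10. Together 90.
No two caps can be exceeded simultaneously, so the pair terms are all 0.
By inclusion–exclusion the count is 286 − 90 + 0 = 196.

196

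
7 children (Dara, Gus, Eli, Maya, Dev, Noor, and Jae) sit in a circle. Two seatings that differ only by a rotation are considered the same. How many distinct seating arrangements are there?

720

Fix one person's seat to break rotational symmetry; the remaining 6 people can be arranged in (6)! = 720 ways.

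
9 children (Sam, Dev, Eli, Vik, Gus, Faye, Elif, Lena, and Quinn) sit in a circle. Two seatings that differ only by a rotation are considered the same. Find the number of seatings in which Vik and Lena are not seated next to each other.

Without the restriction there are (8)! = 40320 seatings.
Seatings with Vik beside Lena: treat them as a block with 2 internal orders, giving 2 × (7)! = 10080.
Subtracting, 40320 − 10080 = 30240.

30240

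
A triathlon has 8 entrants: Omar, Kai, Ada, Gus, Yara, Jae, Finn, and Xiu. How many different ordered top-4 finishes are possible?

There are 8 choices for 1st place, 7 for 2nd, and so on down to 5 for position 4.
That gives 8 × 7 × 6 × 5 = 1680.

1680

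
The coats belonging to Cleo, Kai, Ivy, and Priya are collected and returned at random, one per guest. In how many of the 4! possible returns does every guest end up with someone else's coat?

9

This is the derangement count D_4: permutations of 4 items with no fixed point.
By inclusion–exclusion this is Σ_{j=0}^{4} (−1)^j C(4,j)·(4−j)!.
Computing: 24 − 24 + 12 − 4 + 1 = 9.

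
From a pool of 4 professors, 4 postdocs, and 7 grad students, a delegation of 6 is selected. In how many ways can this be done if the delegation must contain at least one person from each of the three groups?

4060

Unrestricted: C(15,6) = 5005 ways to pick any 6 of the 15.
Subtract selections that omit an entire group: no professors → C(11,6) = 462; no postdocs → C(11,6) = 462; no grad students → C(8,6) = 28.
Add back selections omitting two groups (i.e. drawn from a single group): C(4,6) + C(4,6) + C(7,6) = 7.
By inclusion–exclusion: 5005 − 952 + 7 = 4060.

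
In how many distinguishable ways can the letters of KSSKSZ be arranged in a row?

Letter multiplicities in KSSKSZ: K×2, S×3, Z×1.
So there are 6! / (3!·2!) = 60 distinguishable arrangements.

60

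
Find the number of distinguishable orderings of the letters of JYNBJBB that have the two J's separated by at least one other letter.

300

There are 7!/(3!·2!) = 420 arrangements of JYNBJBB in total.
If the two J's are adjacent, glue them into one block, leaving 6 items to arrange: (6)!/(3!) = 120 ways.
Hence 420 − 120 = 300.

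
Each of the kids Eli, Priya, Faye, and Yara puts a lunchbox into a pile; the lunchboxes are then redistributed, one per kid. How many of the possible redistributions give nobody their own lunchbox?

9

Count assignments avoiding every fixed point. For any j of the 4 kids fixed to their own lunchbox, the other 4−j can be arranged in (4−j)! ways.
By inclusion–exclusion this is Σ_{j=0}^{4} (−1)^j C(4,j)·(4−j)!.
Computing: 24 − 24 + 12 − 4 + 1 = 9.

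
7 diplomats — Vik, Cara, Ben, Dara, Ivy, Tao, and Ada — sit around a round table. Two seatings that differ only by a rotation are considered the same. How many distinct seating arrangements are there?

Fix one person's seat to break rotational symmetry; the remaining 6 people can be arranged in (6)! = 720 ways.

720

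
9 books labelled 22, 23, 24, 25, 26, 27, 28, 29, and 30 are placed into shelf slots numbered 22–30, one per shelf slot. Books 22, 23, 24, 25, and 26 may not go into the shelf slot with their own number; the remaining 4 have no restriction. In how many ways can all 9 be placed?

Let Aᵢ (for 22 ≤ i ≤ 26) be the placements that put book i in its forbidden shelf slot. Any j of these fix j positions, leaving (9−j)! ways to fill the rest, and there are C(5,j) ways to pick which j.
By inclusion–exclusion, the number of valid placements is Σ_{j=0}^{5} (−1)^j C(5,j)·(9−j)!.
Computing: 362880 − 201600 + 50400 − 7200 + 600 − 24 = 205056.

205056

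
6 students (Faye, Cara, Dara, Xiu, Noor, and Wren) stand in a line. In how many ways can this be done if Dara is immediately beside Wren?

Glue Dara and Wren into one block (2 internal orders), leaving 5 units to arrange in a row.
That gives 2 × 5! = 2 × 120 = 240.

240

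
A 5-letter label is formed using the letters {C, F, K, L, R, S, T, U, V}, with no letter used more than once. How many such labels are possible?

This is a permutation of 5 out of 9: P(9,5) = 9!/4!.
9 × 8 × 7 × 6 × 5 = 15120.

15120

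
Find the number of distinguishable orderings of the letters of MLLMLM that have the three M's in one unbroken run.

4

Treat the 3 copies of M as a single block. The multiset to arrange is then {MMM, L, L, L}, 4 items in all.
That gives (4)!/(3!) = 4 arrangements.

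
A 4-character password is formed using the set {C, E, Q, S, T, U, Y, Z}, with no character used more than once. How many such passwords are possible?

This is a permutation of 4 out of 8: P(8,4) = 8!/4!.
That product is 8 × 7 × 6 × 5 = 1680.

1680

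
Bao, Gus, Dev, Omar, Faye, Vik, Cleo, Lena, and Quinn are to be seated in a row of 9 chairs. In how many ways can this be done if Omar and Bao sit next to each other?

80640

Place the 7 others and the Omar-Bao pair as 8 objects in a line; the pair has 2 internal arrangements.
That gives 2 × 8! = 2 × 40320 = 80640.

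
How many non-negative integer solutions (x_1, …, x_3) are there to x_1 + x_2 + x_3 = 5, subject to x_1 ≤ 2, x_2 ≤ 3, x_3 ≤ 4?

11

Without the upper bounds there are C(7,2) = 21 ways to split 5 among 3 variables.
Subtract solutions that violate a single cap (substitute x_i' = x_i − (cap_i+1)): x_1 ≥ 3 gives C(4,2) = 6; x_2 ≥ 4 gives C(3,2) = 3; x_3 ≥ 5 gives C(2,2) = 1. Together 10.
No two caps can be exceeded simultaneously, so the pair terms are all 0.
By inclusion–exclusion the count is 21 − 10 + 0 = 11.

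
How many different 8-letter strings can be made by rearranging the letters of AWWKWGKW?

The 8 letters of AWWKWGKW have repeats: K appearing twice and W appearing 4 times.
Dividing 8! = 40320 by 4!·2! = 48 for the repeated letters gives 840.

840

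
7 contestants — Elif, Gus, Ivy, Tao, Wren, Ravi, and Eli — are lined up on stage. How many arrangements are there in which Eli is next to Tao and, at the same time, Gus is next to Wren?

480

Treat {Eli,Tao} as one block (2 orders) and {Gus,Wren} as another (2 orders).
That leaves 5 units to arrange: 2 × 2 × 5! = 4 × 120 = 480.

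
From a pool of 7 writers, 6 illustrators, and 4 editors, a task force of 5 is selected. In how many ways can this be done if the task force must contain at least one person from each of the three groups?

Total 5-person selections from all 17: C(17,5) = 6188.
Subtract selections that omit an entire group: no writers → C(10,5) = 252; no illustrators → C(11,5) = 462; no editors → C(13,5) = 1287.
Add back selections omitting two groups (i.e. drawn from a single group): C(7,5) + C(6,5) + C(4,5) = 27.
By inclusion–exclusion: 6188 − 2001 + 27 = 4214.

4214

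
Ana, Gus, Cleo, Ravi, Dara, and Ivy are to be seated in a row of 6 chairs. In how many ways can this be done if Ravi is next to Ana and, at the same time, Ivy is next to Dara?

Treat {Ravi,Ana} as one block (2 orders) and {Ivy,Dara} as another (2 orders).
That leaves 4 units to arrange: 2 × 2 × 4! = 4 × 24 = 96.

96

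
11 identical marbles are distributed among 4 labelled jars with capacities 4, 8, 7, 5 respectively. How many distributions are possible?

Without the upper bounds there are C(14,3) = 364 ways to split 11 among 4 jars.
Subtract solutions that violate a single cap (substitute x_i' = x_i − (cap_i+1)): x_1 ≥ 5 gives C(9,3) = 84; x_2 ≥ 9 gives C(5,3) = 10; x_3 ≥ 8 gives C(6,3) = 20; x_4 ≥ 6 gives C(8,3) = 56. Together 170.
Add back pairs where two caps are both exceeded: 0 + 0 + 1 + 0 + 0 + 0 = 1.
By inclusion–exclusion the count is 364 − 170 + 1 = 195.

195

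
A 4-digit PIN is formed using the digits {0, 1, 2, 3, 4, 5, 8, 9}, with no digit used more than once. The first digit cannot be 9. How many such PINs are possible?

The first digit has 8−1 = 7 choices (anything except 9).
The remaining 3 digits are filled from the other 7 symbols without repetition: 7 × 6 × 5 = 210.
Total: 7 × 210 = 1470.

1470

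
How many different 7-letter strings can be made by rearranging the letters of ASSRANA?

420

The 7 letters of ASSRANA have repeats: A appearing 3 times and S appearing twice.
The number of distinct arrangements is 7!/(3!·2!) = 5040/12 = 420.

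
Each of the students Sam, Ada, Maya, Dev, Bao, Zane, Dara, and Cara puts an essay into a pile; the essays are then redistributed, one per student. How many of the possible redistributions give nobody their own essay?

Count assignments avoiding every fixed point. For any j of the 8 students fixed to their own essay, the other 8−j can be arranged in (8−j)! ways.
By inclusion–exclusion this is Σ_{j=0}^{8} (−1)^j C(8,j)·(8−j)!.
Computing: 40320 − 40320 + 20160 − 6720 + 1680 − 336 + 56 − 8 + 1 = 14833.

14833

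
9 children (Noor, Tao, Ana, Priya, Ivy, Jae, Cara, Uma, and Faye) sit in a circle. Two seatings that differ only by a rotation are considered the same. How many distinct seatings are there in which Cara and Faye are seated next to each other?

Glue Cara and Faye into a block (2 internal orders). Seating 8 units around a circle gives (7)! arrangements.
So 2 × (7)! = 2 × 5040 = 10080.

10080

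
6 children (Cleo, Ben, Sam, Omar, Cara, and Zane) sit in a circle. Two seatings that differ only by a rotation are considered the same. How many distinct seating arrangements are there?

Fix one person's seat to break rotational symmetry; the remaining 5 people can be arranged in (5)! = 120 ways.

120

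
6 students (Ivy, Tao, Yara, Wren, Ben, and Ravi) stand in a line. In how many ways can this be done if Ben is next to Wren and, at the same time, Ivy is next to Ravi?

Treat {Ben,Wren} as one block (2 orders) and {Ivy,Ravi} as another (2 orders).
That leaves 4 units to arrange: 2 × 2 × 4! = 4 × 24 = 96.

96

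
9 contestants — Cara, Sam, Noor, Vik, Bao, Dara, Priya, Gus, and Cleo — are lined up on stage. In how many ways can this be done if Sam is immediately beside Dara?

80640

Treat {Sam, Dara} as a single unit. There are 8 units to order, and the pair itself can be ordered 2 ways.
So the count is 2·(8)! = 80640.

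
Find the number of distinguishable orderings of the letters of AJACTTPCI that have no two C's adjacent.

There are 9!/(2!·2!·2!) = 45360 arrangements of AJACTTPCI in total.
Arrangements with the C's together: treat CC as one letter, giving (8)!/(2!·2!) = 10080.
Hence 45360 − 10080 = 35280.

35280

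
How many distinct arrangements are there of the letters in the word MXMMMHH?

The 7 letters of MXMMMHH have repeats: H appearing twice and M appearing 4 times.
So there are 7! / (4!·2!) = 105 distinguishable arrangements.

105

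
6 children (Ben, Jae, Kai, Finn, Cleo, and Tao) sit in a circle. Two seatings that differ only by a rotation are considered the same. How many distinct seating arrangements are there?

Around a circle, 6 distinct people have 6!/6 = (5)! = 120 rotationally distinct seatings.

120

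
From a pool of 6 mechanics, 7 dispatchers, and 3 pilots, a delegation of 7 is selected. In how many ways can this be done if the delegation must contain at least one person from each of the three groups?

9569

Unrestricted: C(16,7) = 11440 ways to pick any 7 of the 16.
Selections missing a whole group: no mechanics → C(10,7) = 120; no dispatchers → C(9,7) = 36; no pilots → C(13,7) = 1716.
Add back selections omitting two groups (i.e. drawn from a single group): C(6,7) + C(7,7) + C(3,7) = 1.
By inclusion–exclusion: 11440 − 1872 + 1 = 9569.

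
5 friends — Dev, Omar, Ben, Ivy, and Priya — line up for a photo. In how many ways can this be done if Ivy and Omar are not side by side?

Of the 5! = 120 arrangements, those with Ivy and Omar adjacent number 2 × 4! = 48 (treat the pair as a block with 2 internal orders).
So 120 − 48 = 72 arrangements keep them apart.

72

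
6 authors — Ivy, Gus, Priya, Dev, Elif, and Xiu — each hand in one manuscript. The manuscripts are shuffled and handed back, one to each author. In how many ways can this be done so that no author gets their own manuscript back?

265

Count assignments avoiding every fixed point. For any j of the 6 authors fixed to their own manuscript, the other 6−j can be arranged in (6−j)! ways.
By inclusion–exclusion this is Σ_{j=0}^{6} (−1)^j C(6,j)·(6−j)!.
Computing: 720 − 720 + 360 − 120 + 30 − 6 + 1 = 265.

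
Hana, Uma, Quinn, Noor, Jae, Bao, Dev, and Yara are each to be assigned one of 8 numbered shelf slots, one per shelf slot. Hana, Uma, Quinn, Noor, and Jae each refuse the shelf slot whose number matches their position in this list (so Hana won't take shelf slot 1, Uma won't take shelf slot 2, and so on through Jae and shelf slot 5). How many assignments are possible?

21234

Let Aᵢ (for 1 ≤ i ≤ 5) be the placements that put person i in their forbidden shelf slot. Any j of these fix j positions, leaving (8−j)! ways to fill the rest, and there are C(5,j) ways to pick which j.
By inclusion–exclusion, the number of valid placements is Σ_{j=0}^{5} (−1)^j C(5,j)·(8−j)!.
Computing: 40320 − 25200 + 7200 − 1200 + 120 − 6 = 21234.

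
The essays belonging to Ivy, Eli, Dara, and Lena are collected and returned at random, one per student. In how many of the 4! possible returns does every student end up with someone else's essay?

9

Let Aᵢ be the assignments in which student i gets their own essay. We want the size of the complement of A₁∪…∪A_4.
By inclusion–exclusion this is Σ_{j=0}^{4} (−1)^j C(4,j)·(4−j)!.
Computing: 24 − 24 + 12 − 4 + 1 = 9.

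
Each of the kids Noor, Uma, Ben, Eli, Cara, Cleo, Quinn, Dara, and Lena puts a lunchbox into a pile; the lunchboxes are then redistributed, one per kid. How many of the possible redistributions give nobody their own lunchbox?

This is the derangement count D_9: permutations of 9 items with no fixed point.
By inclusion–exclusion this is Σ_{j=0}^{9} (−1)^j C(9,j)·(9−j)!.
Computing: 362880 − 362880 + 181440 − 60480 + 15120 − 3024 + 504 − 72 + 9 − 1 = 133496.

133496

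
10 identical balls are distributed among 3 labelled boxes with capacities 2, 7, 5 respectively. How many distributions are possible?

Ignoring the caps, the number of non-negative solutions to x_1+…+x_3 = 10 is C(12,2) = 66.
Subtract solutions that violate a single cap (substitute x_i' = x_i − (cap_i+1)): x_1 ≥ 3 gives C(9,2) = 36; x_2 ≥ 8 gives C(4,2) = 6; x_3 ≥ 6 gives C(6,2) = 15. Together 57.
Add back pairs where two caps are both exceeded: 0 + 3 + 0 = 3.
By inclusion–exclusion the count is 66 − 57 + 3 = 12.

12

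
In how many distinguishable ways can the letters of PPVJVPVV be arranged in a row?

280

PPVJVPVV has 8 letters with P appearing 3 times and V appearing 4 times.
The number of distinct arrangements is 8!/(4!·3!) = 40320/144 = 280.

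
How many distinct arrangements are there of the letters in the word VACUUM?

VACUUM has 6 letters with U appearing twice.
The number of distinct arrangements is 6!/(2!) = 720/2 = 360.

360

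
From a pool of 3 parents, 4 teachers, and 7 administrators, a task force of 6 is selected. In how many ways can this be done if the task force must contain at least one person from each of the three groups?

2331

Unrestricted: C(14,6) = 3003 ways to pick any 6 of the 14.
Selections missing a whole group: no parents → C(11,6) = 462; no teachers → C(10,6) = 210; no administrators → C(7,6) = 7.
Add back selections omitting two groups (i.e. drawn from a single group): C(3,6) + C(4,6) + C(7,6) = 7.
By inclusion–exclusion: 3003 − 679 + 7 = 2331.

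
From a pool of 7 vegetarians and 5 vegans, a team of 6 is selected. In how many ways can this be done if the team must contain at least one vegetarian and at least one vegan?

917

With no constraint there are C(12,6) = 924 possible selections.
Selections missing a whole group: no vegetarians → C(5,6) = 0; no vegans → C(7,6) = 7.
Both groups omitted at once is impossible, so 924 − 7 = 917.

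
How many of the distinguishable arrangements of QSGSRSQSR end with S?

Fix S in the last position and arrange the remaining 8 letters.
Those 8 letters have Q appearing twice, R appearing twice, and S appearing 3 times, giving (8)!/(3!·2!·2!) = 1680.

1680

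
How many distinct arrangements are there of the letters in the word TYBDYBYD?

1680

TYBDYBYD has 8 letters with B appearing twice, D appearing twice, and Y appearing 3 times.
The number of distinct arrangements is 8!/(3!·2!·2!) = 40320/24 = 1680.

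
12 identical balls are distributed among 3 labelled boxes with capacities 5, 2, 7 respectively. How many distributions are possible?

6

Ignoring the caps, the number of non-negative solutions to x_1+…+x_3 = 12 is C(14,2) = 91.
Subtract solutions that violate a single cap (substitute x_i' = x_i − (cap_i+1)): x_1 ≥ 6 gives C(8,2) = 28; x_2 ≥ 3 gives C(11,2) = 55; x_3 ≥ 8 gives C(6,2) = 15. Together 98.
Add back pairs where two caps are both exceeded: 10 + 0 + 3 = 13.
By inclusion–exclusion the count is 91 − 98 + 13 = 6.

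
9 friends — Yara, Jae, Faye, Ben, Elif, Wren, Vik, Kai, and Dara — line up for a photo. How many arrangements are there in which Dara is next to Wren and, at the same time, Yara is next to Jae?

Treat {Dara,Wren} as one block (2 orders) and {Yara,Jae} as another (2 orders).
That leaves 7 units to arrange: 2 × 2 × 7! = 4 × 5040 = 20160.

20160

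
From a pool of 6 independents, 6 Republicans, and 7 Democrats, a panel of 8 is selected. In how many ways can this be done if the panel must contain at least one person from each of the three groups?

72513

Unrestricted: C(19,8) = 75582 ways to pick any 8 of the 19.
Selections missing a whole group: no independents → C(13,8) = 1287; no Republicans → C(13,8) = 1287; no Democrats → C(12,8) = 495.
Add back selections omitting two groups (i.e. drawn from a single group): C(6,8) + C(6,8) + C(7,8) = 0.
By inclusion–exclusion: 75582 − 3069 + 0 = 72513.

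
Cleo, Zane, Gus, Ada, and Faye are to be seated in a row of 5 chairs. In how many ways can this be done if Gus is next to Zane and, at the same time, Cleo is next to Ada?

Treat {Gus,Zane} as one block (2 orders) and {Cleo,Ada} as another (2 orders).
That leaves 3 units to arrange: 2 × 2 × 3! = 4 × 6 = 24.

24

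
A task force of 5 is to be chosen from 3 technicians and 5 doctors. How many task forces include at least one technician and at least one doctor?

Total 5-person selections from all 8: C(8,5) = 56.
Selections missing a whole group: no technicians → C(5,5) = 1; no doctors → C(3,5) = 0.
Both groups omitted at once is impossible, so 56 − 1 = 55.

55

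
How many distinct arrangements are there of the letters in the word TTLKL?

TTLKL has 5 letters with L appearing twice and T appearing twice.
Dividing 5! = 120 by 2!·2! = 4 for the repeated letters gives 30.

30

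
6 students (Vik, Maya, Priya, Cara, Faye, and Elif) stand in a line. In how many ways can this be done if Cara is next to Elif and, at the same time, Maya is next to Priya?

96

Treat {Cara,Elif} as one block (2 orders) and {Maya,Priya} as another (2 orders).
That leaves 4 units to arrange: 2 × 2 × 4! = 4 × 24 = 96.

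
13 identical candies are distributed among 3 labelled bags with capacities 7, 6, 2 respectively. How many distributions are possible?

6

Without the upper bounds there are C(15,2) = 105 ways to split 13 among 3 bags.
Subtract solutions that violate a single cap (substitute x_i' = x_i − (cap_i+1)): x_1 ≥ 8 gives C(7,2) = 21; x_2 ≥ 7 gives C(8,2) = 28; x_3 ≥ 3 gives C(12,2) = 66. Together 115.
Add back pairs where two caps are both exceeded: 0 + 6 + 10 = 16.
By inclusion–exclusion the count is 105 − 115 + 16 = 6.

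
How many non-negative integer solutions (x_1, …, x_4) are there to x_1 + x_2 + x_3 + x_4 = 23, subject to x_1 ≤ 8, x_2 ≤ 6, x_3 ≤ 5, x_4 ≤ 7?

By stars and bars, unrestricted non-negative solutions to x_1+…+x_4 = 23 number C(23+3,3) = 2600.
Subtract solutions that violate a single cap (substitute x_i' = x_i − (cap_i+1)): x_1 ≥ 9 gives C(17,3) = 680; x_2 ≥ 7 gives C(19,3) = 969; x_3 ≥ 6 gives C(20,3) = 1140; x_4 ≥ 8 gives C(18,3) = 816. Together 3605.
Add back pairs where two caps are both exceeded: 120 + 165 + 84 + 286 + 165 + 220 = 1040.
Subtract triples: 4 + 0 + 1 + 10 = 15.
By inclusion–exclusion the count is 2600 − 3605 + 1040 − 15 = 20.

20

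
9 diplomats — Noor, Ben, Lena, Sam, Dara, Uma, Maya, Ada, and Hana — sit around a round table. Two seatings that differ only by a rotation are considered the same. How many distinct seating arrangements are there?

Seat Noor anywhere (absorbing the rotational symmetry), then permute the other 8: (8)! = 40320.

40320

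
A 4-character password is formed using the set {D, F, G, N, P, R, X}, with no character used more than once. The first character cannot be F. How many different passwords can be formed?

The first character has 7−1 = 6 choices (anything except F).
The remaining 3 characters are filled from the other 6 symbols without repetition: 6 × 5 × 4 = 120.
Total: 6 × 120 = 720.

720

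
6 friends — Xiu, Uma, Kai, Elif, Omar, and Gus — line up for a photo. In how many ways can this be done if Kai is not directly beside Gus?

Of the 6! = 720 arrangements, those with Kai and Gus adjacent number 2 × 5! = 240 (treat the pair as a block with 2 internal orders).
Complementary counting: 720 − 240 = 480.

480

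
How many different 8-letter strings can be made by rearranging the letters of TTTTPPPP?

The 8 letters of TTTTPPPP have repeats: P appearing 4 times and T appearing 4 times.
The number of distinct arrangements is 8!/(4!·4!) = 40320/576 = 70.

70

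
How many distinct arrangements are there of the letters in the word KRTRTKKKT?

KRTRTKKKT has 9 letters with K appearing 4 times, R appearing twice, and T appearing 3 times.
Dividing 9! = 362880 by 4!·3!·2! = 288 for the repeated letters gives 1260.

1260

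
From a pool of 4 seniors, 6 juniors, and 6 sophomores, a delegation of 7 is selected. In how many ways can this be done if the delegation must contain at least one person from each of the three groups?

10408

With no constraint there are C(16,7) = 11440 possible selections.
Selections missing a whole group: no seniors → C(12,7) = 792; no juniors → C(10,7) = 120; no sophomores → C(10,7) = 120.
Add back selections omitting two groups (i.e. drawn from a single group): C(4,7) + C(6,7) + C(6,7) = 0.
By inclusion–exclusion: 11440 − 1032 + 0 = 10408.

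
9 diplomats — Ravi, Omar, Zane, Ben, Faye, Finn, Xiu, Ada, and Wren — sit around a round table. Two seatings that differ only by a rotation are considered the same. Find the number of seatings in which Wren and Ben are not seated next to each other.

30240

Without the restriction there are (8)! = 40320 seatings.
Those with Wren next to Ben: fuse the pair into one unit and seat 8 units around a circle — 2·(7)! = 10080.
Subtracting, 40320 − 10080 = 30240.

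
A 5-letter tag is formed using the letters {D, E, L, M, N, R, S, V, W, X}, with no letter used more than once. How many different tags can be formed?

30240

With no repetition, fill the 5 letters in order: 10 choices, then 9, down to 6.
10 × 9 × 8 × 7 × 6 = 30240.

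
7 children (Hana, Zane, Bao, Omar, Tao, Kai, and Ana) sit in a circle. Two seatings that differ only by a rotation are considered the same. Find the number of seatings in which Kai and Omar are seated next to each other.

240

Glue Kai and Omar into a block (2 internal orders). Seating 6 units around a circle gives (5)! arrangements.
So 2 × (5)! = 2 × 120 = 240.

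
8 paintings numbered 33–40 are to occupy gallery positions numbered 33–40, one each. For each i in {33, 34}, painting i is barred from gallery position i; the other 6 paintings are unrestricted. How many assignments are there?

Let Aᵢ (for i ∈ {33, 34}) be the placements that put painting i in its forbidden gallery position. Any j of these fix j positions, leaving (8−j)! ways to fill the rest, and there are C(2,j) ways to pick which j.
By inclusion–exclusion, the number of valid placements is Σ_{j=0}^{2} (−1)^j C(2,j)·(8−j)!.
Computing: 40320 − 10080 + 720 = 30960.

30960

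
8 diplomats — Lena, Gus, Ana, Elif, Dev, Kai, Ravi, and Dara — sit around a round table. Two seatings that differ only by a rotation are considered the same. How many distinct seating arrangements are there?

5040

Around a circle, 8 distinct people have 8!/8 = (7)! = 5040 rotationally distinct seatings.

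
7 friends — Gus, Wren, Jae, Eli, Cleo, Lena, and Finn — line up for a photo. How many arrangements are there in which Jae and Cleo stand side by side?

Place the 5 others and the Jae-Cleo pair as 6 objects in a line; the pair has 2 internal arrangements.
That gives 2 × 6! = 2 × 720 = 1440.

1440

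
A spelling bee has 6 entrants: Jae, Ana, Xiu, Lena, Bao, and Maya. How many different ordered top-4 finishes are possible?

360

There are 6 choices for 1st place, 5 for 2nd, and so on down to 3 for position 4.
That gives 6 × 5 × 4 × 3 = 360.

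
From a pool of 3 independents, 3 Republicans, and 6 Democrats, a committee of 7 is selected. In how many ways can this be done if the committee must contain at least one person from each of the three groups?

720

Total 7-person selections from all 12: C(12,7) = 792.
Subtract selections that omit an entire group: no independents → C(9,7) = 36; no Republicans → C(9,7) = 36; no Democrats → C(6,7) = 0.
Add back selections omitting two groups (i.e. drawn from a single group): C(3,7) + C(3,7) + C(6,7) = 0.
By inclusion–exclusion: 792 − 72 + 0 = 720.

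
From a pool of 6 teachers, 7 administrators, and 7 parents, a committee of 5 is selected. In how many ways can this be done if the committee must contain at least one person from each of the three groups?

10976

With no constraint there are C(20,5) = 15504 possible selections.
Selections missing a whole group: no teachers → C(14,5) = 2002; no administrators → C(13,5) = 1287; no parents → C(13,5) = 1287.
Add back selections omitting two groups (i.e. drawn from a single group): C(6,5) + C(7,5) + C(7,5) = 48.
By inclusion–exclusion: 15504 − 4576 + 48 = 10976.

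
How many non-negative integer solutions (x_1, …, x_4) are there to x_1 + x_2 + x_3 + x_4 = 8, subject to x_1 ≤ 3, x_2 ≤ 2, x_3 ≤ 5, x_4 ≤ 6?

64

Without the upper bounds there are C(11,3) = 165 ways to split 8 among 4 variables.
Subtract solutions that violate a single cap (substitute x_i' = x_i − (cap_i+1)): x_1 ≥ 4 gives C(7,3) = 35; x_2 ≥ 3 gives C(8,3) = 56; x_3 ≥ 6 gives C(5,3) = 10; x_4 ≥ 7 gives C(4,3) = 4. Together 105.
Add back pairs where two caps are both exceeded: 4 + 0 + 0 + 0 + 0 + 0 = 4.
By inclusion–exclusion the count is 165 − 105 + 4 = 64.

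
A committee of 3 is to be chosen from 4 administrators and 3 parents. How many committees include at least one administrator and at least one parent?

30

Total 3-person selections from all 7: C(7,3) = 35.
Selections missing a whole group: no administrators → C(3,3) = 1; no parents → C(4,3) = 4.
Both groups omitted at once is impossible, so 35 − 5 = 30.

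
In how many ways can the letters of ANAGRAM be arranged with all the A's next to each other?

Treat the 3 copies of A as a single block. The multiset to arrange is then {AAA, G, M, N, R}, 5 items in all.
All 5 items are distinct, so there are (5)! = 120 arrangements.

120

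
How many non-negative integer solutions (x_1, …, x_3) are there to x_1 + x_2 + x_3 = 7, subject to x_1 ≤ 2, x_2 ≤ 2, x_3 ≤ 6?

By stars and bars, unrestricted non-negative solutions to x_1+…+x_3 = 7 number C(7+2,2) = 36.
Subtract solutions that violate a single cap (substitute x_i' = x_i − (cap_i+1)): x_1 ≥ 3 gives C(6,2) = 15; x_2 ≥ 3 gives C(6,2) = 15; x_3 ≥ 7 gives C(2,2) = 1. Together 31.
Add back pairs where two caps are both exceeded: 3 + 0 + 0 = 3.
By inclusion–exclusion the count is 36 − 31 + 3 = 8.

8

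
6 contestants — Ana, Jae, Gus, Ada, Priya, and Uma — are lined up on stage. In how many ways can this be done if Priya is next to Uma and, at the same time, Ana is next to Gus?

96

Treat {Priya,Uma} as one block (2 orders) and {Ana,Gus} as another (2 orders).
That leaves 4 units to arrange: 2 × 2 × 4! = 4 × 24 = 96.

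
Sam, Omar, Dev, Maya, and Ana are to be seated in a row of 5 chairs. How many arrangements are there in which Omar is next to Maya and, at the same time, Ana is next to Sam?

24

Treat {Omar,Maya} as one block (2 orders) and {Ana,Sam} as another (2 orders).
That leaves 3 units to arrange: 2 × 2 × 3! = 4 × 6 = 24.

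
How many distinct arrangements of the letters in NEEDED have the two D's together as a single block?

Treat the 2 copies of D as a single block. The multiset to arrange is then {DD, E, E, E, N}, 5 items in all.
That gives (5)!/(3!) = 20 arrangements.

20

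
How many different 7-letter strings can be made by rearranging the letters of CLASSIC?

The 7 letters of CLASSIC have repeats: C appearing twice and S appearing twice.
So there are 7! / (2!·2!) = 1260 distinguishable arrangements.

1260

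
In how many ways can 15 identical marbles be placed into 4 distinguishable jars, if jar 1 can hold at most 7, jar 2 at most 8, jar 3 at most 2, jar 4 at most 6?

Without the upper bounds there are C(18,3) = 816 ways to split 15 among 4 jars.
Subtract solutions that violate a single cap (substitute x_i' = x_i − (cap_i+1)): x_1 ≥ 8 gives C(10,3) = 120; x_2 ≥ 9 gives C(9,3) = 84; x_3 ≥ 3 gives C(15,3) = 455; x_4 ≥ 7 gives C(11,3) = 165. Together 824.
Add back pairs where two caps are both exceeded: 0 + 35 + 1 + 20 + 0 + 56 = 112.
By inclusion–exclusion the count is 816 − 824 + 112 = 104.

104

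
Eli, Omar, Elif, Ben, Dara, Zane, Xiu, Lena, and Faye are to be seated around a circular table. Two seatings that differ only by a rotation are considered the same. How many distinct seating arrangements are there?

Seat Eli anywhere (absorbing the rotational symmetry), then permute the other 8: (8)! = 40320.

40320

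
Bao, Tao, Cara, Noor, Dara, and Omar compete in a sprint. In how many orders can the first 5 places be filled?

This is an ordered selection of 5 from 6: P(6,5).
That gives 6 × 5 × 4 × 3 × 2 = 720.

720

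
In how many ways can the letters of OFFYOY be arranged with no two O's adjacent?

60

Total arrangements of OFFYOY: 6!/(2!·2!·2!) = 90.
Arrangements with the O's together: treat OO as one letter, giving (5)!/(2!·2!) = 30.
Subtracting, 90 − 30 = 60 arrangements keep the O's apart.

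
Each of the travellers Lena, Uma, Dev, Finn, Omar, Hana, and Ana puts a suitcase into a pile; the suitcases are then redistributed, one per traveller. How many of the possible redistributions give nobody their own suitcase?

Count assignments avoiding every fixed point. For any j of the 7 travellers fixed to their own suitcase, the other 7−j can be arranged in (7−j)! ways.
By inclusion–exclusion this is Σ_{j=0}^{7} (−1)^j C(7,j)·(7−j)!.
Computing: 5040 − 5040 + 2520 − 840 + 210 − 42 + 7 − 1 = 1854.

1854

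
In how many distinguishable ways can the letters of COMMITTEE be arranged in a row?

The 9 letters of COMMITTEE have repeats: E appearing twice, M appearing twice, and T appearing twice.
The number of distinct arrangements is 9!/(2!·2!·2!) = 362880/8 = 45360.

45360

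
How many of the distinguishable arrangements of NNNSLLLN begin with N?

With the first slot taken by N, it remains to arrange the other 7 letters (NNSLLLN).
Those 7 letters have L appearing 3 times and N appearing 3 times, giving (7)!/(3!·3!) = 140.

140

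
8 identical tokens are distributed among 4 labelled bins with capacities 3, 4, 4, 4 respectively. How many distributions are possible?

Ignoring the caps, the number of non-negative solutions to x_1+…+x_4 = 8 is C(11,3) = 165.
Subtract solutions that violate a single cap (substitute x_i' = x_i − (cap_i+1)): x_1 ≥ 4 gives C(7,3) = 35; x_2 ≥ 5 gives C(6,3) = 20; x_3 ≥ 5 gives C(6,3) = 20; x_4 ≥ 5 gives C(6,3) = 20. Together 95.
No two caps can be exceeded simultaneously, so the pair terms are all 0.
By inclusion–exclusion the count is 165 − 95 + 0 = 70.

70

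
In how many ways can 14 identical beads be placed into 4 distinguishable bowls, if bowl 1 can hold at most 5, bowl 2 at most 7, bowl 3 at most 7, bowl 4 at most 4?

157

Ignoring the caps, the number of non-negative solutions to x_1+…+x_4 = 14 is C(17,3) = 680.
Subtract solutions that violate a single cap (substitute x_i' = x_i − (cap_i+1)): x_1 ≥ 6 gives C(11,3) = 165; x_2 ≥ 8 gives C(9,3) = 84; x_3 ≥ 8 gives C(9,3) = 84; x_4 ≥ 5 gives C(12,3) = 220. Together 553.
Add back pairs where two caps are both exceeded: 1 + 1 + 20 + 0 + 4 + 4 = 30.
By inclusion–exclusion the count is 680 − 553 + 30 = 157.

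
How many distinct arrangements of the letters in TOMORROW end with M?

420

Fix M in the last position and arrange the remaining 7 letters.
Those 7 letters have O appearing 3 times and R appearing twice, giving (7)!/(3!·2!) = 420.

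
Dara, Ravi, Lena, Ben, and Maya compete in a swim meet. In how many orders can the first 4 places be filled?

This is an ordered selection of 4 from 5: P(5,4).
That gives 5 × 4 × 3 × 2 = 120.

120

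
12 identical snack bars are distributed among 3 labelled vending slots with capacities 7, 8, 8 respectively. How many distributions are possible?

56

Ignoring the caps, the number of non-negative solutions to x_1+…+x_3 = 12 is C(14,2) = 91.
Subtract solutions that violate a single cap (substitute x_i' = x_i − (cap_i+1)): x_1 ≥ 8 gives C(6,2) = 15; x_2 ≥ 9 gives C(5,2) = 10; x_3 ≥ 9 gives C(5,2) = 10. Together 35.
No two caps can be exceeded simultaneously, so the pair terms are all 0.
By inclusion–exclusion the count is 91 − 35 + 0 = 56.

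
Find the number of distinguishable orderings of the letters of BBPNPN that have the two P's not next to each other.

60

There are 6!/(2!·2!·2!) = 90 arrangements of BBPNPN in total.
Arrangements with the P's together: treat PP as one letter, giving (5)!/(2!·2!) = 30.
Hence 90 − 30 = 60.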